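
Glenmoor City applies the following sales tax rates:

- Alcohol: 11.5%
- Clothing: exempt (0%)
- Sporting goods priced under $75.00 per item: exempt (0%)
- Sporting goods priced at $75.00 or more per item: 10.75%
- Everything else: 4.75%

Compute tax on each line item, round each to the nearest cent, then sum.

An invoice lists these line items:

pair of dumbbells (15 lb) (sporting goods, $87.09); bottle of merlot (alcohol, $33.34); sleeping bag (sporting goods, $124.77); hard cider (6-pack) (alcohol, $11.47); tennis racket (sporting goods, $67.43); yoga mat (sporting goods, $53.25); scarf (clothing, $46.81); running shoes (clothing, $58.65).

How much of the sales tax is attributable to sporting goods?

Pair of dumbbells (15 lb) $87.09: sporting goods, $75.00 or more → 10.75% → $9.36
Sleeping bag $124.77: sporting goods, $75.00 or more → 10.75% → $13.41
Tennis racket $67.43: sporting goods, under $75.00 → 0% → $0.00
Yoga mat $53.25: sporting goods, under $75.00 → 0% → $0.00
Tax on sporting goods = $9.36 + $13.41 + $0.00 + $0.00 = $22.77

$22.77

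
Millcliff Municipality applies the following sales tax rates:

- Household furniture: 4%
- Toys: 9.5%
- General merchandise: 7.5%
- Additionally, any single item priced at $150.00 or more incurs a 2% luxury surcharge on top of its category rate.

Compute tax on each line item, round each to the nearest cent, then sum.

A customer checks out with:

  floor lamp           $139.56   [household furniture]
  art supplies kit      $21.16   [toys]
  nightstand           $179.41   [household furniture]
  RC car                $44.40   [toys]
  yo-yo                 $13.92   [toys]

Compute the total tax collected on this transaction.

Floor lamp $139.56: household furniture → 4% → $5.58
Art supplies kit $21.16: toys → 9.5% → $2.01
Nightstand $179.41: household furniture → 4% + 2% surcharge = 6% → $10.76
RC car $44.40: toys → 9.5% → $4.22
Yo-yo $13.92: toys → 9.5% → $1.32
Total tax = $5.58 + $2.01 + $10.76 + $4.22 + $1.32 = $23.89

$23.89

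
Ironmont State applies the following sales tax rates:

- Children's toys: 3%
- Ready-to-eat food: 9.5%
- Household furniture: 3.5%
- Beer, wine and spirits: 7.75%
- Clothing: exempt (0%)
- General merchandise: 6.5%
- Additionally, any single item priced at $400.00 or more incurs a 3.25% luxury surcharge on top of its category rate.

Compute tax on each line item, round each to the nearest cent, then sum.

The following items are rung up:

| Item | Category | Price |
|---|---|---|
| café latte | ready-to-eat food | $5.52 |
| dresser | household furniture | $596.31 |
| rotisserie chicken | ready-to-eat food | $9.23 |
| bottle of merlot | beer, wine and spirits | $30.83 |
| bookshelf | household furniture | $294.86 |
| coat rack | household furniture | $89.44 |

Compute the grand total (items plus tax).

$1083.68

Café latte $5.52: ready-to-eat food → 9.5% → $0.52
Dresser $596.31: household furniture → 3.5% + 3.25% surcharge = 6.75% → $40.25
Rotisserie chicken $9.23: ready-to-eat food → 9.5% → $0.88
Bottle of merlot $30.83: beer, wine and spirits → 7.75% → $2.39
Bookshelf $294.86: household furniture → 3.5% → $10.32
Coat rack $89.44: household furniture → 3.5% → $3.13
Subtotal = $1026.19; tax = $57.49; total due = $1083.68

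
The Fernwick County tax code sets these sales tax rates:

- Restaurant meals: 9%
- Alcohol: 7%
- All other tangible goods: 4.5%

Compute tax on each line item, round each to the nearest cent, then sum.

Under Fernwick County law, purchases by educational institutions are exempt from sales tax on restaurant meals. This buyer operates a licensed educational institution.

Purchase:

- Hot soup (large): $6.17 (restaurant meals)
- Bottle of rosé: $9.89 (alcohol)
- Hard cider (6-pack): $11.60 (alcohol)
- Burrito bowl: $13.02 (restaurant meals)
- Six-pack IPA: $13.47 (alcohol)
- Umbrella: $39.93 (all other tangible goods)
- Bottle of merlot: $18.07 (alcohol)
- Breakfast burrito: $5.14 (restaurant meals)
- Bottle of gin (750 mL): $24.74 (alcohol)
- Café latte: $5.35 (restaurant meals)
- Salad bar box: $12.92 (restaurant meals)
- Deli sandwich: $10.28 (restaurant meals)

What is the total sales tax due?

$7.23

Hot soup (large) $6.17: restaurant meals, buyer-exempt → 0% → $0.00
Bottle of rosé $9.89: alcohol → 7% → $0.69
Hard cider (6-pack) $11.60: alcohol → 7% → $0.81
Burrito bowl $13.02: restaurant meals, buyer-exempt → 0% → $0.00
Six-pack IPA $13.47: alcohol → 7% → $0.94
Umbrella $39.93: all other tangible goods → 4.5% → $1.80
Bottle of merlot $18.07: alcohol → 7% → $1.26
Breakfast burrito $5.14: restaurant meals, buyer-exempt → 0% → $0.00
Bottle of gin (750 mL) $24.74: alcohol → 7% → $1.73
Café latte $5.35: restaurant meals, buyer-exempt → 0% → $0.00
Salad bar box $12.92: restaurant meals, buyer-exempt → 0% → $0.00
Deli sandwich $10.28: restaurant meals, buyer-exempt → 0% → $0.00
Total tax = $0.69 + $0.81 + $0.94 + $1.80 + $1.26 + $1.73 = $7.23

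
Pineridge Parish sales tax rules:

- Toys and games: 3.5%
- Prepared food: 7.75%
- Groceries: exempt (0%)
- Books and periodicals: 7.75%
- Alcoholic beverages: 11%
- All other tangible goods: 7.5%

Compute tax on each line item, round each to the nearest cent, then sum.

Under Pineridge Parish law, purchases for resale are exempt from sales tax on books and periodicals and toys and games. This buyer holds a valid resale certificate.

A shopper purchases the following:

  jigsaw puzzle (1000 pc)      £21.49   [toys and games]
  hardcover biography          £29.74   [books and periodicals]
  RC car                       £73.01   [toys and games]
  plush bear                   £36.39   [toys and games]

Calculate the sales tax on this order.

Jigsaw puzzle (1000 pc) £21.49: toys and games, buyer-exempt → 0% → £0.00
Hardcover biography £29.74: books and periodicals, buyer-exempt → 0% → £0.00
RC car £73.01: toys and games, buyer-exempt → 0% → £0.00
Plush bear £36.39: toys and games, buyer-exempt → 0% → £0.00
Total tax = £0.00

£0.00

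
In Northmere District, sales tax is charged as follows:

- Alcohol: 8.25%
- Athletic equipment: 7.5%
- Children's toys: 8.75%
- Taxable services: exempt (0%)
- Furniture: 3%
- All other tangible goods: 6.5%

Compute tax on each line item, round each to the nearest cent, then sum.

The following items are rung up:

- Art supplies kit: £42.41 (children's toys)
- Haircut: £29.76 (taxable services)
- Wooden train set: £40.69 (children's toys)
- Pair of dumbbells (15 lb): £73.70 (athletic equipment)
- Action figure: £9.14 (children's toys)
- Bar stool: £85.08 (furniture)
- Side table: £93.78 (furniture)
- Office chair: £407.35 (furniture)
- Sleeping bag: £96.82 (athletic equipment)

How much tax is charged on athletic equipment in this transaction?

£12.79

Pair of dumbbells (15 lb) £73.70: athletic equipment → 7.5% → £5.53
Sleeping bag £96.82: athletic equipment → 7.5% → £7.26
Tax on athletic equipment = £5.53 + £7.26 = £12.79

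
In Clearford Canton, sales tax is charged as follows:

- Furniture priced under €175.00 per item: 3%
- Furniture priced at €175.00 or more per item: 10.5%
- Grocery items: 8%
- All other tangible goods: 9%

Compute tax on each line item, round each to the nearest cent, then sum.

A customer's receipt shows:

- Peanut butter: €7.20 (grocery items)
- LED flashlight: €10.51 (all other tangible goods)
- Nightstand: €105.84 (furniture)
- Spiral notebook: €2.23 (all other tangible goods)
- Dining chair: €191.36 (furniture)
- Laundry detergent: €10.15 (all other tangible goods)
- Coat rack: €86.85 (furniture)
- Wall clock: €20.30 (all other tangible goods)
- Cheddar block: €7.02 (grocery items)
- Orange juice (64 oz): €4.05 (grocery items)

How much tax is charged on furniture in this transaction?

Nightstand €105.84: furniture, under €175.00 → 3% → €3.18
Dining chair €191.36: furniture, €175.00 or more → 10.5% → €20.09
Coat rack €86.85: furniture, under €175.00 → 3% → €2.61
Tax on furniture = €3.18 + €20.09 + €2.61 = €25.88

€25.88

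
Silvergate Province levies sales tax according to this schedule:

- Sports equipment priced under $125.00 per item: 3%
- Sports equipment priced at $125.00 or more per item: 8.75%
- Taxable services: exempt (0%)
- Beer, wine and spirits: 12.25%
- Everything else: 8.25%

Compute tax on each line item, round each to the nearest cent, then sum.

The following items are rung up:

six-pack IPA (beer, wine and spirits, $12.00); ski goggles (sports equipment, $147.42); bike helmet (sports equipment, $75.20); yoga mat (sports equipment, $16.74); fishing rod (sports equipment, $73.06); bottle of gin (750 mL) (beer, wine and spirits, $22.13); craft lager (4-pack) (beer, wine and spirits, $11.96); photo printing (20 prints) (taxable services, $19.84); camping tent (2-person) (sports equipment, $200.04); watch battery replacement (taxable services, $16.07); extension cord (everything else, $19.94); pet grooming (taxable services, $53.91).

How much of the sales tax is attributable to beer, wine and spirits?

Six-pack IPA $12.00: beer, wine and spirits → 12.25% → $1.47
Bottle of gin (750 mL) $22.13: beer, wine and spirits → 12.25% → $2.71
Craft lager (4-pack) $11.96: beer, wine and spirits → 12.25% → $1.47
Tax on beer, wine and spirits = $1.47 + $2.71 + $1.47 = $5.65

$5.65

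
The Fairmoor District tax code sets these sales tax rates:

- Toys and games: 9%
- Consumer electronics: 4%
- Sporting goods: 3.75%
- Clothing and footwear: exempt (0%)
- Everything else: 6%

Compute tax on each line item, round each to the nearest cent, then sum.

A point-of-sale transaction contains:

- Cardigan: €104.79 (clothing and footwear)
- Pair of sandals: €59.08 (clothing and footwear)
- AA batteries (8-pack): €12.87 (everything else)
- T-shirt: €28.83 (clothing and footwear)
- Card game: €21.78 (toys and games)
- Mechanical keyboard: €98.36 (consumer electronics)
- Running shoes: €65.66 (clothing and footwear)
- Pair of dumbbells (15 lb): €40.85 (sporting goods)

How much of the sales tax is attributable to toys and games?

€1.96

Card game €21.78: toys and games → 9% → €1.96
Tax on toys and games = €1.96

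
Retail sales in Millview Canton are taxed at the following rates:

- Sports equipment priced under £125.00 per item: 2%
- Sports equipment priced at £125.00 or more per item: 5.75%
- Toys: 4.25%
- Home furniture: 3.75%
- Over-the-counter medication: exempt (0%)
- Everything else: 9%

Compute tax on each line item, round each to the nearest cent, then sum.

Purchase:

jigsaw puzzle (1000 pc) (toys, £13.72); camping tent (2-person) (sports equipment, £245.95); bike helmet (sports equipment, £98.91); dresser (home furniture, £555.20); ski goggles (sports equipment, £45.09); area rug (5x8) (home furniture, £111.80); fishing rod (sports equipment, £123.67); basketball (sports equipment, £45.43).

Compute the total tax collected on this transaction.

Jigsaw puzzle (1000 pc) £13.72: toys → 4.25% → £0.58
Camping tent (2-person) £245.95: sports equipment, £125.00 or more → 5.75% → £14.14
Bike helmet £98.91: sports equipment, under £125.00 → 2% → £1.98
Dresser £555.20: home furniture → 3.75% → £20.82
Ski goggles £45.09: sports equipment, under £125.00 → 2% → £0.90
Area rug (5x8) £111.80: home furniture → 3.75% → £4.19
Fishing rod £123.67: sports equipment, under £125.00 → 2% → £2.47
Basketball £45.43: sports equipment, under £125.00 → 2% → £0.91
Total tax = £0.58 + £14.14 + £1.98 + £20.82 + £0.90 + £4.19 + £2.47 + £0.91 = £45.99

£45.99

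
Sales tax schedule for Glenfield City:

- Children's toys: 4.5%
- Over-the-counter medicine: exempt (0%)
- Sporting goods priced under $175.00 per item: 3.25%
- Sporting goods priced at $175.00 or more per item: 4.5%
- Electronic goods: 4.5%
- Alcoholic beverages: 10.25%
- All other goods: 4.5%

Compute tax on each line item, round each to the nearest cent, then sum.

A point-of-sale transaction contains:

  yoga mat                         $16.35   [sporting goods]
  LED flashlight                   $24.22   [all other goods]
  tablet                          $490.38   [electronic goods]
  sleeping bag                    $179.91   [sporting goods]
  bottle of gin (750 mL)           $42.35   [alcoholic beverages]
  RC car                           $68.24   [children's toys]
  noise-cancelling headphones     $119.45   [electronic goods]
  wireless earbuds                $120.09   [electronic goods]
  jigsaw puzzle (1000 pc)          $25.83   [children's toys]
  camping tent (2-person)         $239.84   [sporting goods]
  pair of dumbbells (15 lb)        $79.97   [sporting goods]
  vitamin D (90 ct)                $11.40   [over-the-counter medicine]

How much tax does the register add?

Yoga mat $16.35: sporting goods, under $175.00 → 3.25% → $0.53
LED flashlight $24.22: all other goods → 4.5% → $1.09
Tablet $490.38: electronic goods → 4.5% → $22.07
Sleeping bag $179.91: sporting goods, $175.00 or more → 4.5% → $8.10
Bottle of gin (750 mL) $42.35: alcoholic beverages → 10.25% → $4.34
RC car $68.24: children's toys → 4.5% → $3.07
Noise-cancelling headphones $119.45: electronic goods → 4.5% → $5.38
Wireless earbuds $120.09: electronic goods → 4.5% → $5.40
Jigsaw puzzle (1000 pc) $25.83: children's toys → 4.5% → $1.16
Camping tent (2-person) $239.84: sporting goods, $175.00 or more → 4.5% → $10.79
Pair of dumbbells (15 lb) $79.97: sporting goods, under $175.00 → 3.25% → $2.60
Vitamin D (90 ct) $11.40: over-the-counter medicine → 0% → $0.00
Total tax = $0.53 + $1.09 + $22.07 + $8.10 + $4.34 + $3.07 + $5.38 + $5.40 + $1.16 + $10.79 + $2.60 = $64.53

$64.53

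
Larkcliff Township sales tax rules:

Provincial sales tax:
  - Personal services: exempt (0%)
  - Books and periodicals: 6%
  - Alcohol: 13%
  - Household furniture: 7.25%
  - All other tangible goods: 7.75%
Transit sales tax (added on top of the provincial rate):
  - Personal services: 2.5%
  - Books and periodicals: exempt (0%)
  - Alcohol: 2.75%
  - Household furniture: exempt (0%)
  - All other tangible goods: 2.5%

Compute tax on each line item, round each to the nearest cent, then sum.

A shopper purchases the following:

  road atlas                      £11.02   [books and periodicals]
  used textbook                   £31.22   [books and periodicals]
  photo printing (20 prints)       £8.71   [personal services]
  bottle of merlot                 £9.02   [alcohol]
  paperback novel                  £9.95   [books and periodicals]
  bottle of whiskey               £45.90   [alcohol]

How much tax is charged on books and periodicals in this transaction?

£3.13

Road atlas £11.02: books and periodicals → 6% + 0% transit = 6% → £0.66
Used textbook £31.22: books and periodicals → 6% + 0% transit = 6% → £1.87
Paperback novel £9.95: books and periodicals → 6% + 0% transit = 6% → £0.60
Tax on books and periodicals = £0.66 + £1.87 + £0.60 = £3.13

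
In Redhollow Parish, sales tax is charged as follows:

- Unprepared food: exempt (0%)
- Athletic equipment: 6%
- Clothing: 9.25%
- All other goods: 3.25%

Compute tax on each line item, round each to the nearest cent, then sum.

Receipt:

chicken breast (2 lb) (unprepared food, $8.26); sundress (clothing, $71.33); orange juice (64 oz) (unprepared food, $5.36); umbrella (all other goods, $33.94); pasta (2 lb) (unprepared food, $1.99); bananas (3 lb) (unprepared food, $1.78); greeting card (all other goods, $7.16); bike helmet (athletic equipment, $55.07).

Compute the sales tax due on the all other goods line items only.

$1.33

Umbrella $33.94: all other goods → 3.25% → $1.10
Greeting card $7.16: all other goods → 3.25% → $0.23
Tax on all other goods = $1.10 + $0.23 = $1.33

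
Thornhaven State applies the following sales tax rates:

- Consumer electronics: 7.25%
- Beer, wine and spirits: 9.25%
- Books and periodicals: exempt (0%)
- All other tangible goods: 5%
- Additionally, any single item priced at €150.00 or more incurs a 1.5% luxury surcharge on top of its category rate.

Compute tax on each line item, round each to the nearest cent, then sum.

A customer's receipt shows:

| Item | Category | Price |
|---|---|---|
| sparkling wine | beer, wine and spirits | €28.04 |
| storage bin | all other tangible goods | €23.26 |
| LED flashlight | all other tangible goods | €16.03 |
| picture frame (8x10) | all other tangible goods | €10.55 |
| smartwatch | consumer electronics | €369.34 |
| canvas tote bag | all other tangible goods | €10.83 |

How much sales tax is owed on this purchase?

€37.94

Sparkling wine €28.04: beer, wine and spirits → 9.25% → €2.59
Storage bin €23.26: all other tangible goods → 5% → €1.16
LED flashlight €16.03: all other tangible goods → 5% → €0.80
Picture frame (8x10) €10.55: all other tangible goods → 5% → €0.53
Smartwatch €369.34: consumer electronics → 7.25% + 1.5% surcharge = 8.75% → €32.32
Canvas tote bag €10.83: all other tangible goods → 5% → €0.54
Total tax = €2.59 + €1.16 + €0.80 + €0.53 + €32.32 + €0.54 = €37.94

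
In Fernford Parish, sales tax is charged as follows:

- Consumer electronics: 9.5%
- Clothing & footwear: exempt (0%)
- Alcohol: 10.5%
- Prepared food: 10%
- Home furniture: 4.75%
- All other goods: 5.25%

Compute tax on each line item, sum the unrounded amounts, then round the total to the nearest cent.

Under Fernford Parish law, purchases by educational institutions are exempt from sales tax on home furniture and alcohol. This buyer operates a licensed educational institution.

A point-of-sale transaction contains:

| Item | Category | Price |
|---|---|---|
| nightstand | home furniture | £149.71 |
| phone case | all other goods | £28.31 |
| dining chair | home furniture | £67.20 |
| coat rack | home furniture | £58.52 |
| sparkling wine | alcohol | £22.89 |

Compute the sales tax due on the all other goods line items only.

Phone case £28.31: all other goods → 5.25% → £1.486275
Tax on all other goods: unrounded sum = £1.486275 → £1.49

£1.49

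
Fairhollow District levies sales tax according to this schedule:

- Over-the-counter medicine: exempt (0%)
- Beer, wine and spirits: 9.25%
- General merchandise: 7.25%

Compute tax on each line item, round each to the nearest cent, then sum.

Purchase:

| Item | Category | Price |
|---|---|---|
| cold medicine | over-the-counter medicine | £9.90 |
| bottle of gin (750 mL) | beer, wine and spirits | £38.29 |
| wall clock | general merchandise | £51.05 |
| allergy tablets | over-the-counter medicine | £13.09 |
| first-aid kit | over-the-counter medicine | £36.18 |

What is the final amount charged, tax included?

£155.75

Cold medicine £9.90: over-the-counter medicine → 0% → £0.00
Bottle of gin (750 mL) £38.29: beer, wine and spirits → 9.25% → £3.54
Wall clock £51.05: general merchandise → 7.25% → £3.70
Allergy tablets £13.09: over-the-counter medicine → 0% → £0.00
First-aid kit £36.18: over-the-counter medicine → 0% → £0.00
Subtotal = £148.51; tax = £7.24; total due = £155.75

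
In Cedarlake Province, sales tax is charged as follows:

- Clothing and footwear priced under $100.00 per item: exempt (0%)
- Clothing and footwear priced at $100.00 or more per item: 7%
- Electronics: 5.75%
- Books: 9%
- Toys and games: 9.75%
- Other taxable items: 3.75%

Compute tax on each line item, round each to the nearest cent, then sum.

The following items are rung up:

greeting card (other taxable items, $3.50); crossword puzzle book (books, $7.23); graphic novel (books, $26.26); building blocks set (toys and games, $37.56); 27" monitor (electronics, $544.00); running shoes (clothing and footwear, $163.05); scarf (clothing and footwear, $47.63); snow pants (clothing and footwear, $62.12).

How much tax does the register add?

$49.49

Greeting card $3.50: other taxable items → 3.75% → $0.13
Crossword puzzle book $7.23: books → 9% → $0.65
Graphic novel $26.26: books → 9% → $2.36
Building blocks set $37.56: toys and games → 9.75% → $3.66
27" monitor $544.00: electronics → 5.75% → $31.28
Running shoes $163.05: clothing and footwear, $100.00 or more → 7% → $11.41
Scarf $47.63: clothing and footwear, under $100.00 → 0% → $0.00
Snow pants $62.12: clothing and footwear, under $100.00 → 0% → $0.00
Total tax = $0.13 + $0.65 + $2.36 + $3.66 + $31.28 + $11.41 = $49.49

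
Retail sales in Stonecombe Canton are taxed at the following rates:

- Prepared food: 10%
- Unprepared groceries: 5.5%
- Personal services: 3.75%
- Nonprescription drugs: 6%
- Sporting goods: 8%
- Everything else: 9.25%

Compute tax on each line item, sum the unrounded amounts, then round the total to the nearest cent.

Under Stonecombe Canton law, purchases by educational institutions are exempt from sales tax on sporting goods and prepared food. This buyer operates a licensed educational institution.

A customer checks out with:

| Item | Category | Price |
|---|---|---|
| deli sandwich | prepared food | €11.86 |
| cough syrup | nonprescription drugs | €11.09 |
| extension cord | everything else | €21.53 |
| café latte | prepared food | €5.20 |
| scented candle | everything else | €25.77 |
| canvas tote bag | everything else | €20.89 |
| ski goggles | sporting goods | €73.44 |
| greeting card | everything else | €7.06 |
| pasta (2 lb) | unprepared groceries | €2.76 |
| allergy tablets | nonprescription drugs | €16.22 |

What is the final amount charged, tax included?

Deli sandwich €11.86: prepared food, buyer-exempt → 0% → €0.00
Cough syrup €11.09: nonprescription drugs → 6% → €0.6654
Extension cord €21.53: everything else → 9.25% → €1.991525
Café latte €5.20: prepared food, buyer-exempt → 0% → €0.00
Scented candle €25.77: everything else → 9.25% → €2.383725
Canvas tote bag €20.89: everything else → 9.25% → €1.932325
Ski goggles €73.44: sporting goods, buyer-exempt → 0% → €0.00
Greeting card €7.06: everything else → 9.25% → €0.65305
Pasta (2 lb) €2.76: unprepared groceries → 5.5% → €0.1518
Allergy tablets €16.22: nonprescription drugs → 6% → €0.9732
Subtotal = €195.82; unrounded tax = €8.751025 → €8.75; total due = €204.57

€204.57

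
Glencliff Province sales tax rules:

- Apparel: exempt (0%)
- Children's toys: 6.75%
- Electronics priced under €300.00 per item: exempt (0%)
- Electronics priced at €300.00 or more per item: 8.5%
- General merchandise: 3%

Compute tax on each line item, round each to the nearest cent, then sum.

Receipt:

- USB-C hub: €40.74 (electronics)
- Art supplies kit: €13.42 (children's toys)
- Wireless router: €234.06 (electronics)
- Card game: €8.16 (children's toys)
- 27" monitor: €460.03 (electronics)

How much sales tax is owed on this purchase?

€40.56

USB-C hub €40.74: electronics, under €300.00 → 0% → €0.00
Art supplies kit €13.42: children's toys → 6.75% → €0.91
Wireless router €234.06: electronics, under €300.00 → 0% → €0.00
Card game €8.16: children's toys → 6.75% → €0.55
27" monitor €460.03: electronics, €300.00 or more → 8.5% → €39.10
Total tax = €0.91 + €0.55 + €39.10 = €40.56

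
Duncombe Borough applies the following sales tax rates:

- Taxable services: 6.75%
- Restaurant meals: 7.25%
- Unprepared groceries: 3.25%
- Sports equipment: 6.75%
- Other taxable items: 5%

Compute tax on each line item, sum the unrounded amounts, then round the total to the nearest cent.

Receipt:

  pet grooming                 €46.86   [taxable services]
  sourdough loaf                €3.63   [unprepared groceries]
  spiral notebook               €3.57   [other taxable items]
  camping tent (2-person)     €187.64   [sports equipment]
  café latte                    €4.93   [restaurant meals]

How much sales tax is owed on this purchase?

€16.48

Pet grooming €46.86: taxable services → 6.75% → €3.16305
Sourdough loaf €3.63: unprepared groceries → 3.25% → €0.117975
Spiral notebook €3.57: other taxable items → 5% → €0.1785
Camping tent (2-person) €187.64: sports equipment → 6.75% → €12.6657
Café latte €4.93: restaurant meals → 7.25% → €0.357425
Unrounded tax sum = €16.48265 → €16.48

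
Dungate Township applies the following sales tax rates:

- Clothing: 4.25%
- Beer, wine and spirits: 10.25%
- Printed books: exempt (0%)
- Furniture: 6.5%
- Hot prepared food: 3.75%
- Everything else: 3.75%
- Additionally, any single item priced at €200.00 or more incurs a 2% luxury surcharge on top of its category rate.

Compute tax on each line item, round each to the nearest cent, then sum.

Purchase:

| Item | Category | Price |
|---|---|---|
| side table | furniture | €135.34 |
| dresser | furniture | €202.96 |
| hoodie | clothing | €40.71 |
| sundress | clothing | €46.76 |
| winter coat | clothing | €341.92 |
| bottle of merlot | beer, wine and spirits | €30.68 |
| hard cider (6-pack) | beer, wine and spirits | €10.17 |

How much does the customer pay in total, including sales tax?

Side table €135.34: furniture → 6.5% → €8.80
Dresser €202.96: furniture → 6.5% + 2% surcharge = 8.5% → €17.25
Hoodie €40.71: clothing → 4.25% → €1.73
Sundress €46.76: clothing → 4.25% → €1.99
Winter coat €341.92: clothing → 4.25% + 2% surcharge = 6.25% → €21.37
Bottle of merlot €30.68: beer, wine and spirits → 10.25% → €3.14
Hard cider (6-pack) €10.17: beer, wine and spirits → 10.25% → €1.04
Subtotal = €808.54; tax = €55.32; total due = €863.86

€863.86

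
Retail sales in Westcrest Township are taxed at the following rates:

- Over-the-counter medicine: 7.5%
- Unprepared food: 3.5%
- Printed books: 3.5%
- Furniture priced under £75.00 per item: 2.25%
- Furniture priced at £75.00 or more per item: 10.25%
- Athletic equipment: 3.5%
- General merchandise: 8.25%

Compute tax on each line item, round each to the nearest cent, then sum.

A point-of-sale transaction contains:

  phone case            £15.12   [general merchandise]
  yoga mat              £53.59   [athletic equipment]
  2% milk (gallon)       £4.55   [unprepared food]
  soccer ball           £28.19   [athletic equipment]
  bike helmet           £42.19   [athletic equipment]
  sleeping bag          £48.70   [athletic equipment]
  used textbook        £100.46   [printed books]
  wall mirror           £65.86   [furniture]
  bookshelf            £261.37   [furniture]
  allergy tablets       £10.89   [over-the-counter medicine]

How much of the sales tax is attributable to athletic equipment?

£6.05

Yoga mat £53.59: athletic equipment → 3.5% → £1.88
Soccer ball £28.19: athletic equipment → 3.5% → £0.99
Bike helmet £42.19: athletic equipment → 3.5% → £1.48
Sleeping bag £48.70: athletic equipment → 3.5% → £1.70
Tax on athletic equipment = £1.88 + £0.99 + £1.48 + £1.70 = £6.05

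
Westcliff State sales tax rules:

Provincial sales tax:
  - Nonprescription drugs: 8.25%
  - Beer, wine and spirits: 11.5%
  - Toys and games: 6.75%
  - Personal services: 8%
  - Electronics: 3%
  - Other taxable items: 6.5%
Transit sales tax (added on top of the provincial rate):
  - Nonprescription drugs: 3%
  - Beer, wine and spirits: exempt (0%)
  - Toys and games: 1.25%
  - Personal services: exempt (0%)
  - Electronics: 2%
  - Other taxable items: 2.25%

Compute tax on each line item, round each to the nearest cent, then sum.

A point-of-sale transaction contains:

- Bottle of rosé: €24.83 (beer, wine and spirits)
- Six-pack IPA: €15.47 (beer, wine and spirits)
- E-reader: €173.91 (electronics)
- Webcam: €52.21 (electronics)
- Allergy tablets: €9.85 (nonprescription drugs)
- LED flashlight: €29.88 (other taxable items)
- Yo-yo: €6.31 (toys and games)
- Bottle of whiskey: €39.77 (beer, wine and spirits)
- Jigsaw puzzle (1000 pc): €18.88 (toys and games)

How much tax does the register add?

Bottle of rosé €24.83: beer, wine and spirits → 11.5% + 0% transit = 11.5% → €2.86
Six-pack IPA €15.47: beer, wine and spirits → 11.5% + 0% transit = 11.5% → €1.78
E-reader €173.91: electronics → 3% + 2% transit = 5% → €8.70
Webcam €52.21: electronics → 3% + 2% transit = 5% → €2.61
Allergy tablets €9.85: nonprescription drugs → 8.25% + 3% transit = 11.25% → €1.11
LED flashlight €29.88: other taxable items → 6.5% + 2.25% transit = 8.75% → €2.61
Yo-yo €6.31: toys and games → 6.75% + 1.25% transit = 8% → €0.50
Bottle of whiskey €39.77: beer, wine and spirits → 11.5% + 0% transit = 11.5% → €4.57
Jigsaw puzzle (1000 pc) €18.88: toys and games → 6.75% + 1.25% transit = 8% → €1.51
Total tax = €2.86 + €1.78 + €8.70 + €2.61 + €1.11 + €2.61 + €0.50 + €4.57 + €1.51 = €26.25

€26.25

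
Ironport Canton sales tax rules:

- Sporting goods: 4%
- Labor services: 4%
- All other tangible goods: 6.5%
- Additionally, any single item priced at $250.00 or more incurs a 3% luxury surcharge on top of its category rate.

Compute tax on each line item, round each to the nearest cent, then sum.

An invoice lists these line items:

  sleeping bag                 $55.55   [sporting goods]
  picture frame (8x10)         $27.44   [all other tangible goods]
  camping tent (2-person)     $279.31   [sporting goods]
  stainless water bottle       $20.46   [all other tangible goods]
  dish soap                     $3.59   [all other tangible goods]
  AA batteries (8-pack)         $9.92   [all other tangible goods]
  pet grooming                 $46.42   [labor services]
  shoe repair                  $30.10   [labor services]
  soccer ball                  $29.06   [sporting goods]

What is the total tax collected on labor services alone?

Pet grooming $46.42: labor services → 4% → $1.86
Shoe repair $30.10: labor services → 4% → $1.20
Tax on labor services = $1.86 + $1.20 = $3.06

$3.06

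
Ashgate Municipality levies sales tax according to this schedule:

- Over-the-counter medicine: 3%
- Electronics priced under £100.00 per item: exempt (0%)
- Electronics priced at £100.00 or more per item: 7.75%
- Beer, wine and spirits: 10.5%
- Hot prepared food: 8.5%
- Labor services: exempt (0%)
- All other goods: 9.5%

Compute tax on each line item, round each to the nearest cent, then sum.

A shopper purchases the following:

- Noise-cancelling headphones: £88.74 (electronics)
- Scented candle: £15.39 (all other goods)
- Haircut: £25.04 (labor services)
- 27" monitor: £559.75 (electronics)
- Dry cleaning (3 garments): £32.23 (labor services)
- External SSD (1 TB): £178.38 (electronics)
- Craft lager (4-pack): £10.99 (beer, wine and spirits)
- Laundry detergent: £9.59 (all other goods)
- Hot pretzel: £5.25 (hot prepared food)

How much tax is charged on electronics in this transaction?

Noise-cancelling headphones £88.74: electronics, under £100.00 → 0% → £0.00
27" monitor £559.75: electronics, £100.00 or more → 7.75% → £43.38
External SSD (1 TB) £178.38: electronics, £100.00 or more → 7.75% → £13.82
Tax on electronics = £0.00 + £43.38 + £13.82 = £57.20

£57.20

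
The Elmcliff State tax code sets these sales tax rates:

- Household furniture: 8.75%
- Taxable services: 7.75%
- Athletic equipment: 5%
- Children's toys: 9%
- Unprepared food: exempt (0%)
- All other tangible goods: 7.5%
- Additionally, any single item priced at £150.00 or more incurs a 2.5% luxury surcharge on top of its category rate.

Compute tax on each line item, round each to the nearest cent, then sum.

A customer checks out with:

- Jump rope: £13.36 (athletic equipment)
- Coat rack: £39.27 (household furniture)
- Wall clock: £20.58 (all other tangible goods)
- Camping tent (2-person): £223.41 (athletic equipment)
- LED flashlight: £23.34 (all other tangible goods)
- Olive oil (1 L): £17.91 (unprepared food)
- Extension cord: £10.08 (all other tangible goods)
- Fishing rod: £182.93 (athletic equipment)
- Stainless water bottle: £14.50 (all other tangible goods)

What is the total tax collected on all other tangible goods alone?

Wall clock £20.58: all other tangible goods → 7.5% → £1.54
LED flashlight £23.34: all other tangible goods → 7.5% → £1.75
Extension cord £10.08: all other tangible goods → 7.5% → £0.76
Stainless water bottle £14.50: all other tangible goods → 7.5% → £1.09
Tax on all other tangible goods = £1.54 + £1.75 + £0.76 + £1.09 = £5.14

£5.14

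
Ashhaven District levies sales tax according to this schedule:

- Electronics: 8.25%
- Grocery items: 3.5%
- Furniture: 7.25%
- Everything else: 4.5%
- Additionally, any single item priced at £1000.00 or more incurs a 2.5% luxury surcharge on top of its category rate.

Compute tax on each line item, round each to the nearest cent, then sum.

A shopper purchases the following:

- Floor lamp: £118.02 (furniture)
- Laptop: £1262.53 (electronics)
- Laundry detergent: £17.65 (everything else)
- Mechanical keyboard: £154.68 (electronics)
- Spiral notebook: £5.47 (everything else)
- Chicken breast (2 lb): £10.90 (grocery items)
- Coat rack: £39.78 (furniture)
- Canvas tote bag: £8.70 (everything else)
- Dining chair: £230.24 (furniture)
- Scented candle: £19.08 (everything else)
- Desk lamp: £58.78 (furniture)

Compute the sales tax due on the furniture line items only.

Floor lamp £118.02: furniture → 7.25% → £8.56
Coat rack £39.78: furniture → 7.25% → £2.88
Dining chair £230.24: furniture → 7.25% → £16.69
Desk lamp £58.78: furniture → 7.25% → £4.26
Tax on furniture = £8.56 + £2.88 + £16.69 + £4.26 = £32.39

£32.39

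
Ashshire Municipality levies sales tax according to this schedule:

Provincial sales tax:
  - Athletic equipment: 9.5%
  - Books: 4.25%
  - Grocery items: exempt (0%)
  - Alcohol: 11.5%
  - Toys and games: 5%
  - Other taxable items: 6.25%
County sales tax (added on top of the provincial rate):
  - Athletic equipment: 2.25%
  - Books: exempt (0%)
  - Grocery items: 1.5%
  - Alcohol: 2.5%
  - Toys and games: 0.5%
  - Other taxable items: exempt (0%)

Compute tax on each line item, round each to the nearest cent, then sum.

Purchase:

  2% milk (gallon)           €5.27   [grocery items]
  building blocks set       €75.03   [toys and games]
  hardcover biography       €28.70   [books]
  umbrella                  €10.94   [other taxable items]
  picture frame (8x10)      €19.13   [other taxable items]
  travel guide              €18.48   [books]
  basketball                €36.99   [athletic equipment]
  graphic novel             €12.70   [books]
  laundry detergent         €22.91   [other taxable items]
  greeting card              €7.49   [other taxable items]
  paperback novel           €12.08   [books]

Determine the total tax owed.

2% milk (gallon) €5.27: grocery items → 0% + 1.5% county = 1.5% → €0.08
Building blocks set €75.03: toys and games → 5% + 0.5% county = 5.5% → €4.13
Hardcover biography €28.70: books → 4.25% + 0% county = 4.25% → €1.22
Umbrella €10.94: other taxable items → 6.25% + 0% county = 6.25% → €0.68
Picture frame (8x10) €19.13: other taxable items → 6.25% + 0% county = 6.25% → €1.20
Travel guide €18.48: books → 4.25% + 0% county = 4.25% → €0.79
Basketball €36.99: athletic equipment → 9.5% + 2.25% county = 11.75% → €4.35
Graphic novel €12.70: books → 4.25% + 0% county = 4.25% → €0.54
Laundry detergent €22.91: other taxable items → 6.25% + 0% county = 6.25% → €1.43
Greeting card €7.49: other taxable items → 6.25% + 0% county = 6.25% → €0.47
Paperback novel €12.08: books → 4.25% + 0% county = 4.25% → €0.51
Total tax = €0.08 + €4.13 + €1.22 + €0.68 + €1.20 + €0.79 + €4.35 + €0.54 + €1.43 + €0.47 + €0.51 = €15.40

€15.40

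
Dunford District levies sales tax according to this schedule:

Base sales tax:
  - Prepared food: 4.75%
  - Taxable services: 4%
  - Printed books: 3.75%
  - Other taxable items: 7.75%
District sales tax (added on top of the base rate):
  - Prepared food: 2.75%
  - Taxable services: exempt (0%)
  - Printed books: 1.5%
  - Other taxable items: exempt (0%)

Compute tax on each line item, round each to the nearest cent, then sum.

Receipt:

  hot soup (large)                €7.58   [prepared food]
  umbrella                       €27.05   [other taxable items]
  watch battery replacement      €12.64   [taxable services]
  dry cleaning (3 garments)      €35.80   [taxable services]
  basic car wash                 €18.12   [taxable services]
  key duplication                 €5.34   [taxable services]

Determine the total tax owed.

Hot soup (large) €7.58: prepared food → 4.75% + 2.75% district = 7.5% → €0.57
Umbrella €27.05: other taxable items → 7.75% + 0% district = 7.75% → €2.10
Watch battery replacement €12.64: taxable services → 4% + 0% district = 4% → €0.51
Dry cleaning (3 garments) €35.80: taxable services → 4% + 0% district = 4% → €1.43
Basic car wash €18.12: taxable services → 4% + 0% district = 4% → €0.72
Key duplication €5.34: taxable services → 4% + 0% district = 4% → €0.21
Total tax = €0.57 + €2.10 + €0.51 + €1.43 + €0.72 + €0.21 = €5.54

€5.54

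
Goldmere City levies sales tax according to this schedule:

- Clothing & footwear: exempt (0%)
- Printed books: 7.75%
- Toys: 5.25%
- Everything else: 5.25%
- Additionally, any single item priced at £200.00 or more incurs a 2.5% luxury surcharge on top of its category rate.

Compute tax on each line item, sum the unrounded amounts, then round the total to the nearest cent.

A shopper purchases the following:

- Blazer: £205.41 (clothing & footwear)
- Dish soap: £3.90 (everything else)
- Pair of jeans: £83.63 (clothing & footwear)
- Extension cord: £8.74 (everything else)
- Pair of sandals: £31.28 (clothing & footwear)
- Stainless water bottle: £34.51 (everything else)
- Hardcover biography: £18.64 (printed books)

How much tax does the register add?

£9.06

Blazer £205.41: clothing & footwear → 0% + 2.5% surcharge = 2.5% → £5.13525
Dish soap £3.90: everything else → 5.25% → £0.20475
Pair of jeans £83.63: clothing & footwear → 0% → £0.00
Extension cord £8.74: everything else → 5.25% → £0.45885
Pair of sandals £31.28: clothing & footwear → 0% → £0.00
Stainless water bottle £34.51: everything else → 5.25% → £1.811775
Hardcover biography £18.64: printed books → 7.75% → £1.4446
Unrounded tax sum = £9.055225 → £9.06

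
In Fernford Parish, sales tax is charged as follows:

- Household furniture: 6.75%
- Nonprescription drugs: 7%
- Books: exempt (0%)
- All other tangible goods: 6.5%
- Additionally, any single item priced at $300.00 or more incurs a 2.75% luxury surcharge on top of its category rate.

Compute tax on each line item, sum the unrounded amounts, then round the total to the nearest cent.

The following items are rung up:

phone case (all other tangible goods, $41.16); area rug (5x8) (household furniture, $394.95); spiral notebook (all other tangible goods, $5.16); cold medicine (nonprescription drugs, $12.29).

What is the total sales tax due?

$41.39

Phone case $41.16: all other tangible goods → 6.5% → $2.6754
Area rug (5x8) $394.95: household furniture → 6.75% + 2.75% surcharge = 9.5% → $37.52025
Spiral notebook $5.16: all other tangible goods → 6.5% → $0.3354
Cold medicine $12.29: nonprescription drugs → 7% → $0.8603
Unrounded tax sum = $41.39135 → $41.39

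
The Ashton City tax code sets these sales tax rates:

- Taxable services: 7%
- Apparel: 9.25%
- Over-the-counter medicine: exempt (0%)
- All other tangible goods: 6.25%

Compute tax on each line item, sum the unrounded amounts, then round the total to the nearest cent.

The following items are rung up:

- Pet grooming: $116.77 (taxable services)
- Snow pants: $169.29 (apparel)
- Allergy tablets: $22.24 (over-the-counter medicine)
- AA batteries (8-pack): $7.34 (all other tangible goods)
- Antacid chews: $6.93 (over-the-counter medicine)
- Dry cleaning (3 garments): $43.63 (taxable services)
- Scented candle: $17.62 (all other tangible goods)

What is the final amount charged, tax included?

$412.27

Pet grooming $116.77: taxable services → 7% → $8.1739
Snow pants $169.29: apparel → 9.25% → $15.659325
Allergy tablets $22.24: over-the-counter medicine → 0% → $0.00
AA batteries (8-pack) $7.34: all other tangible goods → 6.25% → $0.45875
Antacid chews $6.93: over-the-counter medicine → 0% → $0.00
Dry cleaning (3 garments) $43.63: taxable services → 7% → $3.0541
Scented candle $17.62: all other tangible goods → 6.25% → $1.10125
Subtotal = $383.82; unrounded tax = $28.447325 → $28.45; total due = $412.27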